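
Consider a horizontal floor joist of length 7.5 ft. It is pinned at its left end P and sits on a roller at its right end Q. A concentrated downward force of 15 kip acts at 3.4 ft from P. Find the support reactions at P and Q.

P_x = 0, P_y = 8.200 kip, Q_y = 6.800 kip

Moments about P: Q_y·7.5 − 15·3.4 = 0 → Q_y = 51/7.5 = 6.800 kip.
ΣF_y = 0: P_y + 6.8 − 15 = 0 → P_y = 8.200 kip.
ΣF_x = 0: no horizontal applied forces, so P_x = 0.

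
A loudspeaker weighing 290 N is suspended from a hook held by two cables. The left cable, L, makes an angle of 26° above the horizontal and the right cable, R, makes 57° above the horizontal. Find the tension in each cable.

ΣF_x = 0: −T_L·cos26° + T_R·cos57° = 0 → T_R = 1.65026·T_L.
ΣF_y = 0: T_L·sin26° + T_R·sin57° = 290.
Substitute: T_L·(0.438371 + 1.65026·0.838671) = 290 → T_L = 159.131 ≈ 159.1 N.
Then T_R = 1.65026 × 159.131 = 262.6 N.

T_L = 159.1 N, T_R = 262.6 N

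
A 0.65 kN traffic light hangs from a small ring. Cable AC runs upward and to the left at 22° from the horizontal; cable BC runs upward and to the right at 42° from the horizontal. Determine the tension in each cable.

ΣF_x = 0: −T_AC·cos22° + T_BC·cos42° = 0 → T_BC = 1.24765·T_AC.
ΣF_y = 0: T_AC·sin22° + T_BC·sin42° = 0.65.
Substitute: T_AC·(0.374607 + 1.24765·0.669131) = 0.65 → T_AC = 0.537435 ≈ 0.5374 kN.
Then T_BC = 1.24765 × 0.537435 = 0.6705 kN.

T_AC = 0.5374 kN, T_BC = 0.6705 kN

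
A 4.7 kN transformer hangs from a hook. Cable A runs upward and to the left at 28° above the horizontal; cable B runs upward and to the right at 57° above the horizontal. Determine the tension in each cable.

ΣF_x = 0: −T_A·cos28° + T_B·cos57° = 0 → T_B = 1.62116·T_A.
ΣF_y = 0: T_A·sin28° + T_B·sin57° = 4.7.
Substitute: T_A·(0.469472 + 1.62116·0.838671) = 4.7 → T_A = 2.56958 ≈ 2.570 kN.
Then T_B = 1.62116 × 2.56958 = 4.166 kN.

T_A = 2.570 kN, T_B = 4.166 kN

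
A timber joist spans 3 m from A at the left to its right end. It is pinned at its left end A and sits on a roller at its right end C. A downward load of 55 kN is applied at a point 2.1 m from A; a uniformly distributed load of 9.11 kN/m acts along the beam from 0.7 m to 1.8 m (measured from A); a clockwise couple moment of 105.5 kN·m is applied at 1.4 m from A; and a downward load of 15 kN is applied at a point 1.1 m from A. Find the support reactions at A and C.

A_x = 0, A_y = -3.321 kN, C_y = 83.34 kN

Resultant of the distributed load: 9.11 × 1.1 = 10.021 kN at 1.25 m from A.
ΣM about A: C_y·3 − 55·2.1 − (9.11·1.1)·1.25 − 105.5 − 15·1.1 = 0 → C_y = 250.02625/3 = 83.3421 ≈ 83.34 kN.
ΣF_y = 0: A_y + 83.3421 − 55 − 9.11·1.1 − 15 = 0 → A_y = -3.321 kN.
ΣF_x = 0: no horizontal applied forces, so A_x = 0.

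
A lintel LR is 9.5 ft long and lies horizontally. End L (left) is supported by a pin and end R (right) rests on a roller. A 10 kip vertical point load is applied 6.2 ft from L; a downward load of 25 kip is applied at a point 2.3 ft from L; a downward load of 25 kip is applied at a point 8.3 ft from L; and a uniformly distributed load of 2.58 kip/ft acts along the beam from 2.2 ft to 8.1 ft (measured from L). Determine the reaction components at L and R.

Resultant of the distributed load: 2.58 × 5.9 = 15.222 kip at 5.15 ft from L.
ΣM about L: R_y·9.5 − 10·6.2 − 25·2.3 − 25·8.3 − (2.58·5.9)·5.15 = 0 → R_y = 405.3933/9.5 = 42.673 ≈ 42.67 kip.
ΣF_y = 0: L_y + 42.673 − 10 − 25 − 25 − 2.58·5.9 = 0 → L_y = 32.55 kip.
ΣF_x = 0: no horizontal applied forces, so L_x = 0.

L_x = 0, L_y = 32.55 kip, R_y = 42.67 kip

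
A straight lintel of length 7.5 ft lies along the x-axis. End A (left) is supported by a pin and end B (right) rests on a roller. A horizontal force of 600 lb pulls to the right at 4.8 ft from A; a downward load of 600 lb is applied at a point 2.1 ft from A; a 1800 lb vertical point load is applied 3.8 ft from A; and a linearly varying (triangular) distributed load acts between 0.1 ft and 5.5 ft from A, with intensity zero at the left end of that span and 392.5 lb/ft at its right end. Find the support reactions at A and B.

Resultant of the triangular load: ½ × 392.5 × 5.4 = 1059.75 lb, acting at 3.7 ft from A (one-third of the span from the peak).
Moments about A: B_y·7.5 − 600·2.1 − 1800·3.8 − (½·392.5·5.4)·3.7 = 0 → B_y = 12021.075/7.5 = 1602.81 ≈ 1603 lb.
ΣF_y = 0: A_y + 1602.81 − 600 − 1800 − ½·392.5·5.4 = 0 → A_y = 1857 lb.
ΣF_x = 0: A_x + 600 = 0 → A_x = -600.0 lb.

A_x = -600.0 lb, A_y = 1857 lb, B_y = 1603 lb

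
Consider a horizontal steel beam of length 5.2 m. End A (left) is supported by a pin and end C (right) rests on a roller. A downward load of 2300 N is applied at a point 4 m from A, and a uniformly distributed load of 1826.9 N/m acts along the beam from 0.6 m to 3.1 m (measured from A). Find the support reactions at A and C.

Resultant of the distributed load: 1826.9 × 2.5 = 4567.25 N at 1.85 m from A.
Taking moments about A: C_y·5.2 − 2300·4 − (1826.9·2.5)·1.85 = 0 → C_y = 17649.4125/5.2 = 3394.12 ≈ 3394 N.
ΣF_y = 0: A_y + 3394.12 − 2300 − 1826.9·2.5 = 0 → A_y = 3473 N.
ΣF_x = 0: no horizontal applied forces, so A_x = 0.

A_x = 0, A_y = 3473 N, C_y = 3394 N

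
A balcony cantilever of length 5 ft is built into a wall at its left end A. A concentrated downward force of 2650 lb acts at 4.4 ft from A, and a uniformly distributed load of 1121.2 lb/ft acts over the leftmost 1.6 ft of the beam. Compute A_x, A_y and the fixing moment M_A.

A_x = 0, A_y = 4444 lb, M_A = 13100 lb·ft

Resultant of the distributed load: 1121.2 × 1.6 = 1793.92 lb at 0.8 ft from A.
ΣF_x = 0: A_x = 0.
ΣF_y = 0: A_y − 2650 − 1121.2·1.6 = 0 → A_y = 4444 lb.
ΣM about A: M_A − 2650·4.4 − (1121.2·1.6)·0.8 = 0 → M_A = 13100 lb·ft.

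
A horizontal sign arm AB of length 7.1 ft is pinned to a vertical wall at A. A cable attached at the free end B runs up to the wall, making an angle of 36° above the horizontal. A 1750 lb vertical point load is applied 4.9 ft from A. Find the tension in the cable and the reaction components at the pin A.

T = 2055 lb, A_x = 1662 lb, A_y = 542.3 lb

ΣM about A: T·sin36°·7.1 − 1750·4.9 = 0 → T = 8575/(7.1·0.587785) = 2054.74 ≈ 2055 lb.
ΣF_x = 0: A_x − T·cos36° = 0 → A_x = 2054.74 × 0.809017 = 1662 lb.
ΣF_y = 0: A_y + T·sin36° − 1750 = 0 → A_y = 1750 − 2054.74 × 0.587785 = 542.3 lb.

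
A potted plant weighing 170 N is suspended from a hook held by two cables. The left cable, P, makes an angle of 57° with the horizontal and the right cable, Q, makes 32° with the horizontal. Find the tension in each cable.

T_P = 144.2 N, T_Q = 92.60 N

ΣF_x = 0: −T_P·cos57° + T_Q·cos32° = 0 → T_Q = 0.642227·T_P.
ΣF_y = 0: T_P·sin57° + T_Q·sin32° = 170.
Substitute: T_P·(0.838671 + 0.642227·0.529919) = 170 → T_P = 144.19 ≈ 144.2 N.
Then T_Q = 0.642227 × 144.19 = 92.60 N.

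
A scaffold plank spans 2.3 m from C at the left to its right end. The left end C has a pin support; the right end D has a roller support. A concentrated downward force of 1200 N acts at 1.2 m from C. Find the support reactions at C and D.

C_x = 0, C_y = 573.9 N, D_y = 626.1 N

Moments about C: D_y·2.3 − 1200·1.2 = 0 → D_y = 1440/2.3 = 626.087 ≈ 626.1 N.
ΣF_y = 0: C_y + 626.087 − 1200 = 0 → C_y = 573.9 N.
ΣF_x = 0: no horizontal applied forces, so C_x = 0.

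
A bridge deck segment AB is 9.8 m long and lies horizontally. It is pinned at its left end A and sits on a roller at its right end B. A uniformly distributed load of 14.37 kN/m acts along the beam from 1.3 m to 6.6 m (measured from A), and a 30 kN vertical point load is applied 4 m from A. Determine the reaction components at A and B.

A_x = 0, A_y = 63.22 kN, B_y = 42.94 kN

Resultant of the distributed load: 14.37 × 5.3 = 76.161 kN at 3.95 m from A.
Taking moments about A: B_y·9.8 − (14.37·5.3)·3.95 − 30·4 = 0 → B_y = 420.83595/9.8 = 42.9424 ≈ 42.94 kN.
ΣF_y = 0: A_y + 42.9424 − 14.37·5.3 − 30 = 0 → A_y = 63.22 kN.
ΣF_x = 0: no horizontal applied forces, so A_x = 0.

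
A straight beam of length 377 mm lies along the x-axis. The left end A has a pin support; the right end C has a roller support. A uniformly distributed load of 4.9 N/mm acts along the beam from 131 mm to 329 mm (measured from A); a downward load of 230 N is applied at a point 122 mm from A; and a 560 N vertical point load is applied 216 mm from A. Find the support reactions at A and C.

A_x = 0, A_y = 773.0 N, C_y = 987.2 N

Resultant of the distributed load: 4.9 × 198 = 970.2 N at 230 mm from A.
Taking moments about A: C_y·377 − (4.9·198)·230 − 230·122 − 560·216 = 0 → C_y = 372166/377 = 987.178 ≈ 987.2 N.
ΣF_y = 0: A_y + 987.178 − 4.9·198 − 230 − 560 = 0 → A_y = 773.0 N.
ΣF_x = 0: no horizontal applied forces, so A_x = 0.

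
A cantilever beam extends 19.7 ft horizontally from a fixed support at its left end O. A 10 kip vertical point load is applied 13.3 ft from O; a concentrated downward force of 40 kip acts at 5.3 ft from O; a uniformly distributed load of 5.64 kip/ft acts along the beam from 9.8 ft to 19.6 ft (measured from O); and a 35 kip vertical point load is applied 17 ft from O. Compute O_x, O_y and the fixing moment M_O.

Resultant of the distributed load: 5.64 × 9.8 = 55.272 kip at 14.7 ft from O.
ΣF_x = 0: O_x = 0.
ΣF_y = 0: O_y − 10 − 40 − 5.64·9.8 − 35 = 0 → O_y = 140.3 kip.
ΣM about O: M_O − 10·13.3 − 40·5.3 − (5.64·9.8)·14.7 − 35·17 = 0 → M_O = 1752 kip·ft.

O_x = 0, O_y = 140.3 kip, M_O = 1752 kip·ft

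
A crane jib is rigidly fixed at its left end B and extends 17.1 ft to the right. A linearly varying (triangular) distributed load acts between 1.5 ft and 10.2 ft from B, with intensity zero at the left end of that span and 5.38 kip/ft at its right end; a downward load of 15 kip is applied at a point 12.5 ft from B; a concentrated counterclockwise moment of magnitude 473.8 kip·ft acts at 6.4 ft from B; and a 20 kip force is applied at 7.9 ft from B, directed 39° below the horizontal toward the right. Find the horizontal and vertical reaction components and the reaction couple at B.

B_x = -15.54 kip, B_y = 50.99 kip, M_B = -16.03 kip·ft

Resultant of the triangular load: ½ × 5.38 × 8.7 = 23.403 kip, acting at 7.3 ft from B (one-third of the span from the peak).
ΣF_x = 0: B_x + 20·cos39° = 0 → B_x = -15.54 kip.
ΣF_y = 0: B_y − ½·5.38·8.7 − 15 − 20·sin39° = 0 → B_y = 50.99 kip.
ΣM about B: M_B − (½·5.38·8.7)·7.3 − 15·12.5 + 473.8 − 20·sin39°·7.9 = 0 → M_B = -16.03 kip·ft.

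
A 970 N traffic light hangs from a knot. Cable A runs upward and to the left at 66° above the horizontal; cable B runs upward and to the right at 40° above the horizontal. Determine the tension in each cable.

ΣF_x = 0: −T_A·cos66° + T_B·cos40° = 0 → T_B = 0.530957·T_A.
ΣF_y = 0: T_A·sin66° + T_B·sin40° = 970.
Substitute: T_A·(0.913545 + 0.530957·0.642788) = 970 → T_A = 773.008 ≈ 773.0 N.
Then T_B = 0.530957 × 773.008 = 410.4 N.

T_A = 773.0 N, T_B = 410.4 N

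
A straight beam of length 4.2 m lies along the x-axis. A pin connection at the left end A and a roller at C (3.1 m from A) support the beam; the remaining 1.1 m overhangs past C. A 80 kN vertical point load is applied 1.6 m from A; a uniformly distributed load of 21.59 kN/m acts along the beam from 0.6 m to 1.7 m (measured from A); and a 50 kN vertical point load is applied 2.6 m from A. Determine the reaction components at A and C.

A_x = 0, A_y = 61.71 kN, C_y = 92.04 kN

Resultant of the distributed load: 21.59 × 1.1 = 23.749 kN at 1.15 m from A.
Taking moments about A: C_y·3.1 − 80·1.6 − (21.59·1.1)·1.15 − 50·2.6 = 0 → C_y = 285.31135/3.1 = 92.0359 ≈ 92.04 kN.
ΣF_y = 0: A_y + 92.0359 − 80 − 21.59·1.1 − 50 = 0 → A_y = 61.71 kN.
ΣF_x = 0: no horizontal applied forces, so A_x = 0.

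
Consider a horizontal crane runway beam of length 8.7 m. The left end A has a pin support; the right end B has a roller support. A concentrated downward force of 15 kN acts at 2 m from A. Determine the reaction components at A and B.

A_x = 0, A_y = 11.55 kN, B_y = 3.448 kN

ΣM about A: B_y·8.7 − 15·2 = 0 → B_y = 30/8.7 = 3.44828 ≈ 3.448 kN.
ΣF_y = 0: A_y + 3.44828 − 15 = 0 → A_y = 11.55 kN.
ΣF_x = 0: no horizontal applied forces, so A_x = 0.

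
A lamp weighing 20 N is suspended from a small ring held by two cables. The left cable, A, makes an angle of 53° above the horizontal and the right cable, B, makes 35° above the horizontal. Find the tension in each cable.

T_A = 16.39 N, T_B = 12.04 N

ΣF_x = 0: −T_A·cos53° + T_B·cos35° = 0 → T_B = 0.73468·T_A.
ΣF_y = 0: T_A·sin53° + T_B·sin35° = 20.
Substitute: T_A·(0.798636 + 0.73468·0.573576) = 20 → T_A = 16.393 ≈ 16.39 N.
Then T_B = 0.73468 × 16.393 = 12.04 N.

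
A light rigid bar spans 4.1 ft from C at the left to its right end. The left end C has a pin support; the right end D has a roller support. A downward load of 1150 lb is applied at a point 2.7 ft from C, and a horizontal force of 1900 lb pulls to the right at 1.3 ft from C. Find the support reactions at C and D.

ΣM about C: D_y·4.1 − 1150·2.7 = 0 → D_y = 3105/4.1 = 757.317 ≈ 757.3 lb.
ΣF_y = 0: C_y + 757.317 − 1150 = 0 → C_y = 392.7 lb.
ΣF_x = 0: C_x + 1900 = 0 → C_x = -1900 lb.

C_x = -1900 lb, C_y = 392.7 lb, D_y = 757.3 lb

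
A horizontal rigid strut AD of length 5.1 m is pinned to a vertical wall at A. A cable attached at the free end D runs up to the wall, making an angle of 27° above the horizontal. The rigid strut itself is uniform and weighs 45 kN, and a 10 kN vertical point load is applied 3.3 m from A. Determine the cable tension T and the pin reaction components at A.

T = 63.81 kN, A_x = 56.86 kN, A_y = 26.03 kN

ΣM about A: T·sin27°·5.1 − 45·2.55 − 10·3.3 = 0 → T = 147.75/(5.1·0.45399) = 63.8133 ≈ 63.81 kN.
ΣF_x = 0: A_x − T·cos27° = 0 → A_x = 63.8133 × 0.891007 = 56.86 kN.
ΣF_y = 0: A_y + T·sin27° − 45 − 10 = 0 → A_y = 55 − 63.8133 × 0.45399 = 26.03 kN.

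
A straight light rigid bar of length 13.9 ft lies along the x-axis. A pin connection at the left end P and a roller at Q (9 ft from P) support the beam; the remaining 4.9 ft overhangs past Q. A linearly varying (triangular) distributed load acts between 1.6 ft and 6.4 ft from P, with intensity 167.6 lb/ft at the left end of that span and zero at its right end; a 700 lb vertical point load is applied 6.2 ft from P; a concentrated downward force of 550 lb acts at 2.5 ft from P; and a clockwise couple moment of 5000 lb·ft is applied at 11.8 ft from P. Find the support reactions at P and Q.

P_x = 0, P_y = 318.7 lb, Q_y = 1334 lb

Resultant of the triangular load: ½ × 167.6 × 4.8 = 402.24 lb, acting at 3.2 ft from P (one-third of the span from the peak).
ΣM about P: Q_y·9 − (½·167.6·4.8)·3.2 − 700·6.2 − 550·2.5 − 5000 = 0 → Q_y = 12002.168/9 = 1333.57 ≈ 1334 lb.
ΣF_y = 0: P_y + 1333.57 − ½·167.6·4.8 − 700 − 550 = 0 → P_y = 318.7 lb.
ΣF_x = 0: no horizontal applied forces, so P_x = 0.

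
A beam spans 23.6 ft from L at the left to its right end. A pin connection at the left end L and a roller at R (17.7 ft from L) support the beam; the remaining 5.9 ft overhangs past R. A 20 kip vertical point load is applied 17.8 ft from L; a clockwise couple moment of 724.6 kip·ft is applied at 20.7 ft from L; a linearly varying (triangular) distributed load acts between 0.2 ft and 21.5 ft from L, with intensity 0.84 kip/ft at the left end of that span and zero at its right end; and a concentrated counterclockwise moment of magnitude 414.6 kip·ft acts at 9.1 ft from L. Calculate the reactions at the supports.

L_x = 0, L_y = -12.37 kip, R_y = 41.32 kip

Resultant of the triangular load: ½ × 0.84 × 21.3 = 8.946 kip, acting at 7.3 ft from L (one-third of the span from the peak).
Moments about L: R_y·17.7 − 20·17.8 − 724.6 − (½·0.84·21.3)·7.3 + 414.6 = 0 → R_y = 731.3058/17.7 = 41.3167 ≈ 41.32 kip.
ΣF_y = 0: L_y + 41.3167 − 20 − ½·0.84·21.3 = 0 → L_y = -12.37 kip.
ΣF_x = 0: no horizontal applied forces, so L_x = 0.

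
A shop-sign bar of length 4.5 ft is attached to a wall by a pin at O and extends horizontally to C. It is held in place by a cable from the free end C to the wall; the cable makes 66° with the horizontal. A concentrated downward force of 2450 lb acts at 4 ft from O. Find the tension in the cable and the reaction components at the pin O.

ΣM about O: T·sin66°·4.5 − 2450·4 = 0 → T = 9800/(4.5·0.913545) = 2383.88 ≈ 2384 lb.
ΣF_x = 0: O_x − T·cos66° = 0 → O_x = 2383.88 × 0.406737 = 969.6 lb.
ΣF_y = 0: O_y + T·sin66° − 2450 = 0 → O_y = 2450 − 2383.88 × 0.913545 = 272.2 lb.

T = 2384 lb, O_x = 969.6 lb, O_y = 272.2 lb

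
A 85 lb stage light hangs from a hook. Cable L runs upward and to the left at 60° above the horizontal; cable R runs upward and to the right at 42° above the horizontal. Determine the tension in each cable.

T_L = 64.58 lb, T_R = 43.45 lb

ΣF_x = 0: −T_L·cos60° + T_R·cos42° = 0 → T_R = 0.672816·T_L.
ΣF_y = 0: T_L·sin60° + T_R·sin42° = 85.
Substitute: T_L·(0.866025 + 0.672816·0.669131) = 85 → T_L = 64.5785 ≈ 64.58 lb.
Then T_R = 0.672816 × 64.5785 = 43.45 lb.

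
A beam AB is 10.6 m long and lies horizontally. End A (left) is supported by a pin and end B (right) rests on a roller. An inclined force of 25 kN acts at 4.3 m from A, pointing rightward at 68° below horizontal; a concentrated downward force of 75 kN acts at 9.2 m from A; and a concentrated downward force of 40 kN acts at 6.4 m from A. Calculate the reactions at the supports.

Taking moments about A: B_y·10.6 − 25·sin68°·4.3 − 75·9.2 − 40·6.4 = 0 → B_y = 1045.67/10.6 = 98.6481 ≈ 98.65 kN.
ΣF_y = 0: A_y + 98.6481 − 25·sin68° − 75 − 40 = 0 → A_y = 39.53 kN.
ΣF_x = 0: A_x + 25·cos68° = 0 → A_x = -9.365 kN.

A_x = -9.365 kN, A_y = 39.53 kN, B_y = 98.65 kN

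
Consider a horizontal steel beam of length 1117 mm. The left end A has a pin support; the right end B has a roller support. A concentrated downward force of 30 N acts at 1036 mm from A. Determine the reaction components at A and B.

A_x = 0, A_y = 2.175 N, B_y = 27.82 N

Moments about A: B_y·1117 − 30·1036 = 0 → B_y = 31080/1117 = 27.8245 ≈ 27.82 N.
ΣF_y = 0: A_y + 27.8245 − 30 = 0 → A_y = 2.175 N.
ΣF_x = 0: no horizontal applied forces, so A_x = 0.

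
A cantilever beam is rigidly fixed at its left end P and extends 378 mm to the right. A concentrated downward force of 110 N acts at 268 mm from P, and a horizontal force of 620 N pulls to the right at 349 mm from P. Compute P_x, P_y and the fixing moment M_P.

ΣF_x = 0: P_x + 620 = 0 → P_x = -620.0 N.
ΣF_y = 0: P_y − 110 = 0 → P_y = 110.0 N.
ΣM about P: M_P − 110·268 = 0 → M_P = 29480 N·mm.

P_x = -620.0 N, P_y = 110.0 N, M_P = 29480 N·mm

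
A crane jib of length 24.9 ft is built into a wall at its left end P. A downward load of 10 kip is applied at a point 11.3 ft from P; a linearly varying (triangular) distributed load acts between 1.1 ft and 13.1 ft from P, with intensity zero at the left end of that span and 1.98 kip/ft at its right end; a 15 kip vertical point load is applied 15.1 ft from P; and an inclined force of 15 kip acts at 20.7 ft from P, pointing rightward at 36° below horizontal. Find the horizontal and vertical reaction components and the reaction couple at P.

Resultant of the triangular load: ½ × 1.98 × 12 = 11.88 kip, acting at 9.1 ft from P (one-third of the span from the peak).
ΣF_x = 0: P_x + 15·cos36° = 0 → P_x = -12.14 kip.
ΣF_y = 0: P_y − 10 − ½·1.98·12 − 15 − 15·sin36° = 0 → P_y = 45.70 kip.
ΣM about P: M_P − 10·11.3 − (½·1.98·12)·9.1 − 15·15.1 − 15·sin36°·20.7 = 0 → M_P = 630.1 kip·ft.

P_x = -12.14 kip, P_y = 45.70 kip, M_P = 630.1 kip·ft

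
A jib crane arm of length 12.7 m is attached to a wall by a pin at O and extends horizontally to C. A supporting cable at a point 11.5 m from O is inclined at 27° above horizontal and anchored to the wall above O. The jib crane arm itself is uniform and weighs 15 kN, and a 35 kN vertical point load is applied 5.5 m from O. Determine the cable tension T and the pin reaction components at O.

T = 55.12 kN, O_x = 49.11 kN, O_y = 24.98 kN

ΣM about O: T·sin27°·11.5 − 15·6.35 − 35·5.5 = 0 → T = 287.75/(11.5·0.45399) = 55.1152 ≈ 55.12 kN.
ΣF_x = 0: O_x − T·cos27° = 0 → O_x = 55.1152 × 0.891007 = 49.11 kN.
ΣF_y = 0: O_y + T·sin27° − 15 − 35 = 0 → O_y = 50 − 55.1152 × 0.45399 = 24.98 kN.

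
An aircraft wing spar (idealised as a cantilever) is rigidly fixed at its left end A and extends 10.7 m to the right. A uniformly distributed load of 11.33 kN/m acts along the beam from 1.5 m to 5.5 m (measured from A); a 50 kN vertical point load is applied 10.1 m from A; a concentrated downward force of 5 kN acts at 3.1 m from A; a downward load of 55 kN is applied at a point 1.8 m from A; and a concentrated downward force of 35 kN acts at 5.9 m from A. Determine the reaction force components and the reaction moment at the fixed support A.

A_x = 0, A_y = 190.3 kN, M_A = 984.6 kN·m

Resultant of the distributed load: 11.33 × 4 = 45.32 kN at 3.5 m from A.
ΣF_x = 0: A_x = 0.
ΣF_y = 0: A_y − 11.33·4 − 50 − 5 − 55 − 35 = 0 → A_y = 190.3 kN.
ΣM about A: M_A − (11.33·4)·3.5 − 50·10.1 − 5·3.1 − 55·1.8 − 35·5.9 = 0 → M_A = 984.6 kN·m.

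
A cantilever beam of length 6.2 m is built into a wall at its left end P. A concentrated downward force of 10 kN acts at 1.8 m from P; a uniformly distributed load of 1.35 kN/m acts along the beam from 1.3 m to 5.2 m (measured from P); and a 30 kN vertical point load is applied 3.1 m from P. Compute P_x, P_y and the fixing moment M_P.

P_x = 0, P_y = 45.27 kN, M_P = 128.1 kN·m

Resultant of the distributed load: 1.35 × 3.9 = 5.265 kN at 3.25 m from P.
ΣF_x = 0: P_x = 0.
ΣF_y = 0: P_y − 10 − 1.35·3.9 − 30 = 0 → P_y = 45.27 kN.
ΣM about P: M_P − 10·1.8 − (1.35·3.9)·3.25 − 30·3.1 = 0 → M_P = 128.1 kN·m.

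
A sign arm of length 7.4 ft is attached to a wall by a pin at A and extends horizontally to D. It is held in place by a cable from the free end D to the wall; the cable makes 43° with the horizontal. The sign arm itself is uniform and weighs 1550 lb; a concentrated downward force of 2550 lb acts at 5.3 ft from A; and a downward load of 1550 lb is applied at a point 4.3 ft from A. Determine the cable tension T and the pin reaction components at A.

T = 5135 lb, A_x = 3755 lb, A_y = 2148 lb

ΣM about A: T·sin43°·7.4 − 1550·3.7 − 2550·5.3 − 1550·4.3 = 0 → T = 25915/(7.4·0.681998) = 5134.95 ≈ 5135 lb.
ΣF_x = 0: A_x − T·cos43° = 0 → A_x = 5134.95 × 0.731354 = 3755 lb.
ΣF_y = 0: A_y + T·sin43° − 1550 − 2550 − 1550 = 0 → A_y = 5650 − 5134.95 × 0.681998 = 2148 lb.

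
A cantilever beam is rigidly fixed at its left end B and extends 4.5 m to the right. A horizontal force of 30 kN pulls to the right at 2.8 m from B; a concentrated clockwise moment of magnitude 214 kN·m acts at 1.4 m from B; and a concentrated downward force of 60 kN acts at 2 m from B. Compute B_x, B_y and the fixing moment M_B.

B_x = -30.00 kN, B_y = 60.00 kN, M_B = 334.0 kN·m

ΣF_x = 0: B_x + 30 = 0 → B_x = -30.00 kN.
ΣF_y = 0: B_y − 60 = 0 → B_y = 60.00 kN.
ΣM about B: M_B − 214 − 60·2 = 0 → M_B = 334.0 kN·m.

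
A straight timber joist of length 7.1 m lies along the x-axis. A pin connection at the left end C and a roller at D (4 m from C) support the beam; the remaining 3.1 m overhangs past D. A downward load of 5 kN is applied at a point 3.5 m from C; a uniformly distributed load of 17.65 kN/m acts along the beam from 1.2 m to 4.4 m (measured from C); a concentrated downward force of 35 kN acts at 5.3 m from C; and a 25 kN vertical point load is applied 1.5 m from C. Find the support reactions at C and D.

Resultant of the distributed load: 17.65 × 3.2 = 56.48 kN at 2.8 m from C.
Taking moments about C: D_y·4 − 5·3.5 − (17.65·3.2)·2.8 − 35·5.3 − 25·1.5 = 0 → D_y = 398.644/4 = 99.661 ≈ 99.66 kN.
ΣF_y = 0: C_y + 99.661 − 5 − 17.65·3.2 − 35 − 25 = 0 → C_y = 21.82 kN.
ΣF_x = 0: no horizontal applied forces, so C_x = 0.

C_x = 0, C_y = 21.82 kN, D_y = 99.66 kN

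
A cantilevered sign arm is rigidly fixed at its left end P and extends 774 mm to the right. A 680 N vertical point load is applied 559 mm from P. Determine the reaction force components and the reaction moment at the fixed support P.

ΣF_x = 0: P_x = 0.
ΣF_y = 0: P_y − 680 = 0 → P_y = 680.0 N.
ΣM about P: M_P − 680·559 = 0 → M_P = 380100 N·mm.

P_x = 0, P_y = 680.0 N, M_P = 380100 N·mm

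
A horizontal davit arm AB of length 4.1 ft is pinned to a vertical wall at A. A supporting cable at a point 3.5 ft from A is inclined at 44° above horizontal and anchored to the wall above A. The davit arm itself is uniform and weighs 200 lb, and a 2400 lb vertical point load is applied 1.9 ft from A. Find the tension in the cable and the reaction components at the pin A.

T = 2044 lb, A_x = 1470 lb, A_y = 1180 lb

ΣM about A: T·sin44°·3.5 − 200·2.05 − 2400·1.9 = 0 → T = 4970/(3.5·0.694658) = 2044.17 ≈ 2044 lb.
ΣF_x = 0: A_x − T·cos44° = 0 → A_x = 2044.17 × 0.71934 = 1470 lb.
ΣF_y = 0: A_y + T·sin44° − 200 − 2400 = 0 → A_y = 2600 − 2044.17 × 0.694658 = 1180 lb.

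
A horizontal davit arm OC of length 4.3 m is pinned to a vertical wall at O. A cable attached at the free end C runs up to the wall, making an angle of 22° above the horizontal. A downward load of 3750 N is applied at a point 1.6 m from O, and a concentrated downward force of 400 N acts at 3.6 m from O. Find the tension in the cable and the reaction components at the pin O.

ΣM about O: T·sin22°·4.3 − 3750·1.6 − 400·3.6 = 0 → T = 7440/(4.3·0.374607) = 4618.79 ≈ 4619 N.
ΣF_x = 0: O_x − T·cos22° = 0 → O_x = 4618.79 × 0.927184 = 4282 N.
ΣF_y = 0: O_y + T·sin22° − 3750 − 400 = 0 → O_y = 4150 − 4618.79 × 0.374607 = 2420 N.

T = 4619 N, O_x = 4282 N, O_y = 2420 N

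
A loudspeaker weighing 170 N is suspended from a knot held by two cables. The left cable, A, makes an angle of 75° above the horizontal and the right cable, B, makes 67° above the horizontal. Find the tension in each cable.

ΣF_x = 0: −T_A·cos75° + T_B·cos67° = 0 → T_B = 0.662397·T_A.
ΣF_y = 0: T_A·sin75° + T_B·sin67° = 170.
Substitute: T_A·(0.965926 + 0.662397·0.920505) = 170 → T_A = 107.891 ≈ 107.9 N.
Then T_B = 0.662397 × 107.891 = 71.47 N.

T_A = 107.9 N, T_B = 71.47 N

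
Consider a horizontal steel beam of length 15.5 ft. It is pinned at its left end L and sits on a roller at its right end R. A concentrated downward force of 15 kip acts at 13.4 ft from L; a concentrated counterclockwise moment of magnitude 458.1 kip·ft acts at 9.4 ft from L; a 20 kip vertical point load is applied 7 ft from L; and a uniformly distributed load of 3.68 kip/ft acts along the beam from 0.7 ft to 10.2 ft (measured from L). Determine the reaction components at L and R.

Resultant of the distributed load: 3.68 × 9.5 = 34.96 kip at 5.45 ft from L.
Taking moments about L: R_y·15.5 − 15·13.4 + 458.1 − 20·7 − (3.68·9.5)·5.45 = 0 → R_y = 73.432/15.5 = 4.73755 ≈ 4.738 kip.
ΣF_y = 0: L_y + 4.73755 − 15 − 20 − 3.68·9.5 = 0 → L_y = 65.22 kip.
ΣF_x = 0: no horizontal applied forces, so L_x = 0.

L_x = 0, L_y = 65.22 kip, R_y = 4.738 kip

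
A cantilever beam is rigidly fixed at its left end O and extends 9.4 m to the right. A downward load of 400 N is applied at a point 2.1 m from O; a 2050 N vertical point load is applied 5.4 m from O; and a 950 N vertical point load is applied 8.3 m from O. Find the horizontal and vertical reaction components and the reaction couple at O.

O_x = 0, O_y = 3400 N, M_O = 19800 N·m

ΣF_x = 0: O_x = 0.
ΣF_y = 0: O_y − 400 − 2050 − 950 = 0 → O_y = 3400 N.
ΣM about O: M_O − 400·2.1 − 2050·5.4 − 950·8.3 = 0 → M_O = 19800 N·m.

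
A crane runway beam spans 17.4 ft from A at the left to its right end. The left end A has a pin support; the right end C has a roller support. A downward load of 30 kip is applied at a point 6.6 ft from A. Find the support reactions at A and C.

Taking moments about A: C_y·17.4 − 30·6.6 = 0 → C_y = 198/17.4 = 11.3793 ≈ 11.38 kip.
ΣF_y = 0: A_y + 11.3793 − 30 = 0 → A_y = 18.62 kip.
ΣF_x = 0: no horizontal applied forces, so A_x = 0.

A_x = 0, A_y = 18.62 kip, C_y = 11.38 kip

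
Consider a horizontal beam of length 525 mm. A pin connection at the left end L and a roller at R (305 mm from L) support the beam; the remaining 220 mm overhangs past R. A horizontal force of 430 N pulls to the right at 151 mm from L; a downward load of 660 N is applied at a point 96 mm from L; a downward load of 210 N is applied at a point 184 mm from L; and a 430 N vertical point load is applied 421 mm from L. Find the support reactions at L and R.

Moments about L: R_y·305 − 660·96 − 210·184 − 430·421 = 0 → R_y = 283030/305 = 927.967 ≈ 928.0 N.
ΣF_y = 0: L_y + 927.967 − 660 − 210 − 430 = 0 → L_y = 372.0 N.
ΣF_x = 0: L_x + 430 = 0 → L_x = -430.0 N.

L_x = -430.0 N, L_y = 372.0 N, R_y = 928.0 N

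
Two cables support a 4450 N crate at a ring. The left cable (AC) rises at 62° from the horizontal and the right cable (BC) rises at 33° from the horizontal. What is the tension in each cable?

T_AC = 3746 N, T_BC = 2097 N

ΣF_x = 0: −T_AC·cos62° + T_BC·cos33° = 0 → T_BC = 0.559781·T_AC.
ΣF_y = 0: T_AC·sin62° + T_BC·sin33° = 4450.
Substitute: T_AC·(0.882948 + 0.559781·0.544639) = 4450 → T_AC = 3746.34 ≈ 3746 N.
Then T_BC = 0.559781 × 3746.34 = 2097 N.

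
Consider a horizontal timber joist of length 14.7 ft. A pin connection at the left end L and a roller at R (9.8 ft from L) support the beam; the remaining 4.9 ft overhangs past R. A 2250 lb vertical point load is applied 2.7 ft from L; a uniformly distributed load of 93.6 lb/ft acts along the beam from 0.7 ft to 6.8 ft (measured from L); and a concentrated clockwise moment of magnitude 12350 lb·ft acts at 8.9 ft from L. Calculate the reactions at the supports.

L_x = 0, L_y = 722.4 lb, R_y = 2099 lb

Resultant of the distributed load: 93.6 × 6.1 = 570.96 lb at 3.75 ft from L.
Moments about L: R_y·9.8 − 2250·2.7 − (93.6·6.1)·3.75 − 12350 = 0 → R_y = 20566.1/9.8 = 2098.58 ≈ 2099 lb.
ΣF_y = 0: L_y + 2098.58 − 2250 − 93.6·6.1 = 0 → L_y = 722.4 lb.
ΣF_x = 0: no horizontal applied forces, so L_x = 0.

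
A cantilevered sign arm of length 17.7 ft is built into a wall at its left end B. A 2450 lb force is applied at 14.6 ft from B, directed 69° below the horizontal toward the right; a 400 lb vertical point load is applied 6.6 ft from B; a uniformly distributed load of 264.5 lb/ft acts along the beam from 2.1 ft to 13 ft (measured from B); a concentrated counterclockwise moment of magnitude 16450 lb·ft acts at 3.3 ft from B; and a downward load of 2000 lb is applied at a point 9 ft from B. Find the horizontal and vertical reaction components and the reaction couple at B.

B_x = -878.0 lb, B_y = 7570 lb, M_B = 59350 lb·ft

Resultant of the distributed load: 264.5 × 10.9 = 2883.05 lb at 7.55 ft from B.
ΣF_x = 0: B_x + 2450·cos69° = 0 → B_x = -878.0 lb.
ΣF_y = 0: B_y − 2450·sin69° − 400 − 264.5·10.9 − 2000 = 0 → B_y = 7570 lb.
ΣM about B: M_B − 2450·sin69°·14.6 − 400·6.6 − (264.5·10.9)·7.55 + 16450 − 2000·9 = 0 → M_B = 59350 lb·ft.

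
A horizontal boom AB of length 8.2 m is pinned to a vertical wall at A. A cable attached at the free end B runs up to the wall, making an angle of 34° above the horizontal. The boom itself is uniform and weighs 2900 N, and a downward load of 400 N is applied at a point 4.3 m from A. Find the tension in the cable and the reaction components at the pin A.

T = 2968 N, A_x = 2461 N, A_y = 1640 N

ΣM about A: T·sin34°·8.2 − 2900·4.1 − 400·4.3 = 0 → T = 13610/(8.2·0.559193) = 2968.13 ≈ 2968 N.
ΣF_x = 0: A_x − T·cos34° = 0 → A_x = 2968.13 × 0.829038 = 2461 N.
ΣF_y = 0: A_y + T·sin34° − 2900 − 400 = 0 → A_y = 3300 − 2968.13 × 0.559193 = 1640 N.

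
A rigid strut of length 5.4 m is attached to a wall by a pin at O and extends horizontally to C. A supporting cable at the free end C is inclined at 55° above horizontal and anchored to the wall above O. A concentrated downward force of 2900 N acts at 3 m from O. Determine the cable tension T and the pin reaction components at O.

ΣM about O: T·sin55°·5.4 − 2900·3 = 0 → T = 8700/(5.4·0.819152) = 1966.8 ≈ 1967 N.
ΣF_x = 0: O_x − T·cos55° = 0 → O_x = 1966.8 × 0.573576 = 1128 N.
ΣF_y = 0: O_y + T·sin55° − 2900 = 0 → O_y = 2900 − 1966.8 × 0.819152 = 1289 N.

T = 1967 N, O_x = 1128 N, O_y = 1289 N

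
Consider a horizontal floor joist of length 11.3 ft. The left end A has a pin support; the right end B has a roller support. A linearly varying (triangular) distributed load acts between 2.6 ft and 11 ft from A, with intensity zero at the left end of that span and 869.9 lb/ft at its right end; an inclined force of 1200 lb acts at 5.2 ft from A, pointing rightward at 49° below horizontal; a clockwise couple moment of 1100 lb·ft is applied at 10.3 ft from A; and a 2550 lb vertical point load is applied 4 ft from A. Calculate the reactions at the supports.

A_x = -787.3 lb, A_y = 3041 lb, B_y = 4068 lb

Resultant of the triangular load: ½ × 869.9 × 8.4 = 3653.58 lb, acting at 8.2 ft from A (one-third of the span from the peak).
Taking moments about A: B_y·11.3 − (½·869.9·8.4)·8.2 − 1200·sin49°·5.2 − 1100 − 2550·4 = 0 → B_y = 45968.7/11.3 = 4068.03 ≈ 4068 lb.
ΣF_y = 0: A_y + 4068.03 − ½·869.9·8.4 − 1200·sin49° − 2550 = 0 → A_y = 3041 lb.
ΣF_x = 0: A_x + 1200·cos49° = 0 → A_x = -787.3 lb.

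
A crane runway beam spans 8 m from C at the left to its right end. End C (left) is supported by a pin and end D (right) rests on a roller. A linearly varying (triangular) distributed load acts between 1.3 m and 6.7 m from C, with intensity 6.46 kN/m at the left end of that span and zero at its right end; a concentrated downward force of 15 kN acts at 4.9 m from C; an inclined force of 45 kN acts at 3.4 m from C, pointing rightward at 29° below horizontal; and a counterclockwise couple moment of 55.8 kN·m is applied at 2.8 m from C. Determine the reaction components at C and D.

C_x = -39.36 kN, C_y = 36.02 kN, D_y = 18.24 kN

Resultant of the triangular load: ½ × 6.46 × 5.4 = 17.442 kN, acting at 3.1 m from C (one-third of the span from the peak).
Moments about C: D_y·8 − (½·6.46·5.4)·3.1 − 15·4.9 − 45·sin29°·3.4 + 55.8 = 0 → D_y = 145.946/8 = 18.2432 ≈ 18.24 kN.
ΣF_y = 0: C_y + 18.2432 − ½·6.46·5.4 − 15 − 45·sin29° = 0 → C_y = 36.02 kN.
ΣF_x = 0: C_x + 45·cos29° = 0 → C_x = -39.36 kN.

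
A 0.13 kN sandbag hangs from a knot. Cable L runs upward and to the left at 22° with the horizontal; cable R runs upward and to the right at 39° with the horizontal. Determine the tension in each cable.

T_L = 0.1155 kN, T_R = 0.1378 kN

ΣF_x = 0: −T_L·cos22° + T_R·cos39° = 0 → T_R = 1.19306·T_L.
ΣF_y = 0: T_L·sin22° + T_R·sin39° = 0.13.
Substitute: T_L·(0.374607 + 1.19306·0.62932) = 0.13 → T_L = 0.115512 ≈ 0.1155 kN.
Then T_R = 1.19306 × 0.115512 = 0.1378 kN.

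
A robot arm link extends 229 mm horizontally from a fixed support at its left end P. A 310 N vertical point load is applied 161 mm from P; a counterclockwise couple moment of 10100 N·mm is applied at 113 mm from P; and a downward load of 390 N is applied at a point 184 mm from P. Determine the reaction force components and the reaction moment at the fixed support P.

ΣF_x = 0: P_x = 0.
ΣF_y = 0: P_y − 310 − 390 = 0 → P_y = 700.0 N.
ΣM about P: M_P − 310·161 + 10100 − 390·184 = 0 → M_P = 111600 N·mm.

P_x = 0, P_y = 700.0 N, M_P = 111600 N·mm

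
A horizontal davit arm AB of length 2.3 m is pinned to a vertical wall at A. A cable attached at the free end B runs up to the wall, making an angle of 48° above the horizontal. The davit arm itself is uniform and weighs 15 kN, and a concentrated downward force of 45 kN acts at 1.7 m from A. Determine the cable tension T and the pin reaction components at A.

ΣM about A: T·sin48°·2.3 − 15·1.15 − 45·1.7 = 0 → T = 93.75/(2.3·0.743145) = 54.8491 ≈ 54.85 kN.
ΣF_x = 0: A_x − T·cos48° = 0 → A_x = 54.8491 × 0.669131 = 36.70 kN.
ΣF_y = 0: A_y + T·sin48° − 15 − 45 = 0 → A_y = 60 − 54.8491 × 0.743145 = 19.24 kN.

T = 54.85 kN, A_x = 36.70 kN, A_y = 19.24 kN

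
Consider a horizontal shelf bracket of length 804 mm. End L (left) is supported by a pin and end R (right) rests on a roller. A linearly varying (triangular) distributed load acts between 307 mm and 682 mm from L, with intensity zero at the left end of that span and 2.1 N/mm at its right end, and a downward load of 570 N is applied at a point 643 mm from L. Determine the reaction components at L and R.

Resultant of the triangular load: ½ × 2.1 × 375 = 393.75 N, acting at 557 mm from L (one-third of the span from the peak).
Moments about L: R_y·804 − (½·2.1·375)·557 − 570·643 = 0 → R_y = 585828.75/804 = 728.643 ≈ 728.6 N.
ΣF_y = 0: L_y + 728.643 − ½·2.1·375 − 570 = 0 → L_y = 235.1 N.
ΣF_x = 0: no horizontal applied forces, so L_x = 0.

L_x = 0, L_y = 235.1 N, R_y = 728.6 N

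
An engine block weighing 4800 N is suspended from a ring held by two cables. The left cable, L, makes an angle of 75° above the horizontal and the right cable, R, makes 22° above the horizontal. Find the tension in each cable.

ΣF_x = 0: −T_L·cos75° + T_R·cos22° = 0 → T_R = 0.279145·T_L.
ΣF_y = 0: T_L·sin75° + T_R·sin22° = 4800.
Substitute: T_L·(0.965926 + 0.279145·0.374607) = 4800 → T_L = 4483.9 ≈ 4484 N.
Then T_R = 0.279145 × 4483.9 = 1252 N.

T_L = 4484 N, T_R = 1252 N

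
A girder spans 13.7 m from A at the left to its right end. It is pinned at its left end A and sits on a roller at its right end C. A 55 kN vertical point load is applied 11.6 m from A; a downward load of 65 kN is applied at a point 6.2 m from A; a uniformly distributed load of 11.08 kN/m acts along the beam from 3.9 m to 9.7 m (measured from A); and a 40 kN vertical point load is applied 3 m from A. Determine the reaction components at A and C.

Resultant of the distributed load: 11.08 × 5.8 = 64.264 kN at 6.8 m from A.
Moments about A: C_y·13.7 − 55·11.6 − 65·6.2 − (11.08·5.8)·6.8 − 40·3 = 0 → C_y = 1597.9952/13.7 = 116.642 ≈ 116.6 kN.
ΣF_y = 0: A_y + 116.642 − 55 − 65 − 11.08·5.8 − 40 = 0 → A_y = 107.6 kN.
ΣF_x = 0: no horizontal applied forces, so A_x = 0.

A_x = 0, A_y = 107.6 kN, C_y = 116.6 kN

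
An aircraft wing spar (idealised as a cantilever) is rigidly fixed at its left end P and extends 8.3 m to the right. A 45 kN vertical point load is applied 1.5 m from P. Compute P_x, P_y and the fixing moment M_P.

P_x = 0, P_y = 45.00 kN, M_P = 67.50 kN·m

ΣF_x = 0: P_x = 0.
ΣF_y = 0: P_y − 45 = 0 → P_y = 45.00 kN.
ΣM about P: M_P − 45·1.5 = 0 → M_P = 67.50 kN·m.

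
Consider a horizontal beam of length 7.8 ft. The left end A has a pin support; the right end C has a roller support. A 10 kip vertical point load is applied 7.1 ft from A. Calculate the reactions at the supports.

A_x = 0, A_y = 0.8974 kip, C_y = 9.103 kip

Taking moments about A: C_y·7.8 − 10·7.1 = 0 → C_y = 71/7.8 = 9.10256 ≈ 9.103 kip.
ΣF_y = 0: A_y + 9.10256 − 10 = 0 → A_y = 0.8974 kip.
ΣF_x = 0: no horizontal applied forces, so A_x = 0.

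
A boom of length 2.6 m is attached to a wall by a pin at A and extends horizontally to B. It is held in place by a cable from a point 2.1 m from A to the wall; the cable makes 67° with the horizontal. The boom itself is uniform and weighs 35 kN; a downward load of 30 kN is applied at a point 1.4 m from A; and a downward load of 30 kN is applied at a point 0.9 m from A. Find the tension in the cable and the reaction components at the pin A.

ΣM about A: T·sin67°·2.1 − 35·1.3 − 30·1.4 − 30·0.9 = 0 → T = 114.5/(2.1·0.920505) = 59.2325 ≈ 59.23 kN.
ΣF_x = 0: A_x − T·cos67° = 0 → A_x = 59.2325 × 0.390731 = 23.14 kN.
ΣF_y = 0: A_y + T·sin67° − 35 − 30 − 30 = 0 → A_y = 95 − 59.2325 × 0.920505 = 40.48 kN.

T = 59.23 kN, A_x = 23.14 kN, A_y = 40.48 kN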